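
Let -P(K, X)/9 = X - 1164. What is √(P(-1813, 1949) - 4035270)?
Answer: I*√4042335 ≈ 2010.6*I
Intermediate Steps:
P(K, X) = 10476 - 9*X (P(K, X) = -9*(X - 1164) = -9*(-1164 + X) = 10476 - 9*X)
√(P(-1813, 1949) - 4035270) = √((10476 - 9*1949) - 4035270) = √((10476 - 17541) - 4035270) = √(-7065 - 4035270) = √(-4042335) = I*√4042335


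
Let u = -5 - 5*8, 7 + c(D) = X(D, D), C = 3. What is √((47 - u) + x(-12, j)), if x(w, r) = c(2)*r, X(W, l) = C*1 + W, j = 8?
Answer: 2*√19 ≈ 8.7178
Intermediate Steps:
X(W, l) = 3 + W (X(W, l) = 3*1 + W = 3 + W)
c(D) = -4 + D (c(D) = -7 + (3 + D) = -4 + D)
u = -45 (u = -5 - 40 = -45)
x(w, r) = -2*r (x(w, r) = (-4 + 2)*r = -2*r)
√((47 - u) + x(-12, j)) = √((47 - 1*(-45)) - 2*8) = √((47 + 45) - 16) = √(92 - 16) = √76 = 2*√19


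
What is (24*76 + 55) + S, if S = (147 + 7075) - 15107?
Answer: -6006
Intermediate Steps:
S = -7885 (S = 7222 - 15107 = -7885)
(24*76 + 55) + S = (24*76 + 55) - 7885 = (1824 + 55) - 7885 = 1879 - 7885 = -6006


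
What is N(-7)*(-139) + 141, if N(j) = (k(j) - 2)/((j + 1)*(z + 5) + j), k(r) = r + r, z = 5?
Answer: 7223/67 ≈ 107.81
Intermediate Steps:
k(r) = 2*r
N(j) = (-2 + 2*j)/(10 + 11*j) (N(j) = (2*j - 2)/((j + 1)*(5 + 5) + j) = (-2 + 2*j)/((1 + j)*10 + j) = (-2 + 2*j)/((10 + 10*j) + j) = (-2 + 2*j)/(10 + 11*j))
N(-7)*(-139) + 141 = (2*(-1 - 7)/(10 + 11*(-7)))*(-139) + 141 = (2*(-8)/(10 - 77))*(-139) + 141 = (2*(-8)/(-67))*(-139) + 141 = (2*(-1/67)*(-8))*(-139) + 141 = (16/67)*(-139) + 141 = -2224/67 + 141 = 7223/67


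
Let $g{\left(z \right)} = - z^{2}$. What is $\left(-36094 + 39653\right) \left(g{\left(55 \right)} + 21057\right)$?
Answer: $64175888$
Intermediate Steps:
$\left(-36094 + 39653\right) \left(g{\left(55 \right)} + 21057\right) = \left(-36094 + 39653\right) \left(- 55^{2} + 21057\right) = 3559 \left(\left(-1\right) 3025 + 21057\right) = 3559 \left(-3025 + 21057\right) = 3559 \cdot 18032 = 64175888$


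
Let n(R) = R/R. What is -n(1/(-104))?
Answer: -1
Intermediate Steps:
n(R) = 1
-n(1/(-104)) = -1*1 = -1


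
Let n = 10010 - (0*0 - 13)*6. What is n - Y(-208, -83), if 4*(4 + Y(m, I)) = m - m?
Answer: 10092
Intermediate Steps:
Y(m, I) = -4 (Y(m, I) = -4 + (m - m)/4 = -4 + (¼)*0 = -4 + 0 = -4)
n = 10088 (n = 10010 - (0 - 13)*6 = 10010 - (-13)*6 = 10010 - 1*(-78) = 10010 + 78 = 10088)
n - Y(-208, -83) = 10088 - 1*(-4) = 10088 + 4 = 10092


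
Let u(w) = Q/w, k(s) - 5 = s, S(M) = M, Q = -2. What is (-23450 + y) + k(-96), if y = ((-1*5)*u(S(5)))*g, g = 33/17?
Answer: -400131/17 ≈ -23537.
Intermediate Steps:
k(s) = 5 + s
u(w) = -2/w
g = 33/17 (g = 33*(1/17) = 33/17 ≈ 1.9412)
y = 66/17 (y = ((-1*5)*(-2/5))*(33/17) = -(-10)/5*(33/17) = -5*(-2/5)*(33/17) = 2*(33/17) = 66/17 ≈ 3.8824)
(-23450 + y) + k(-96) = (-23450 + 66/17) + (5 - 96) = -398584/17 - 91 = -400131/17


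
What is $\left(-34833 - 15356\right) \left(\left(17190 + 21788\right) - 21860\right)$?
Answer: $-859135302$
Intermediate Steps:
$\left(-34833 - 15356\right) \left(\left(17190 + 21788\right) - 21860\right) = \left(-34833 - 15356\right) \left(38978 - 21860\right) = \left(-50189\right) 17118 = -859135302$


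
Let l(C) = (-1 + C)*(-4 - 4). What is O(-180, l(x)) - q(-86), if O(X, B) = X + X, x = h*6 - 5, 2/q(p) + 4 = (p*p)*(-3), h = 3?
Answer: -3994559/11096 ≈ -360.00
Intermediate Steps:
q(p) = 2/(-4 - 3*p²) (q(p) = 2/(-4 + (p*p)*(-3)) = 2/(-4 + p²*(-3)) = 2/(-4 - 3*p²))
x = 13 (x = 3*6 - 5 = 18 - 5 = 13)
l(C) = 8 - 8*C (l(C) = (-1 + C)*(-8) = 8 - 8*C)
O(X, B) = 2*X
O(-180, l(x)) - q(-86) = 2*(-180) - (-2)/(4 + 3*(-86)²) = -360 - (-2)/(4 + 3*7396) = -360 - (-2)/(4 + 22188) = -360 - (-2)/22192 = -360 - 1*(-1/11096) = -360 + 1/11096 = -3994559/11096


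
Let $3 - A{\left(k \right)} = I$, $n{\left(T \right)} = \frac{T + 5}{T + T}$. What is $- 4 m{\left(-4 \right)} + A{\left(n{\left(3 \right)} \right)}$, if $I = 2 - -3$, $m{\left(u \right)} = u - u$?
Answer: $-2$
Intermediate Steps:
$m{\left(u \right)} = 0$
$I = 5$ ($I = 2 + 3 = 5$)
$n{\left(T \right)} = \frac{5 + T}{2 T}$
$A{\left(k \right)} = -2$ ($A{\left(k \right)} = 3 - 5 = -2$)
$- 4 m{\left(-4 \right)} + A{\left(n{\left(3 \right)} \right)} = \left(-4\right) 0 - 2 = 0 - 2 = -2$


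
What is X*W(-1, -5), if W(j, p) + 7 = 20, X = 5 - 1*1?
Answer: 52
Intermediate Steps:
X = 4 (X = 5 - 1 = 4)
W(j, p) = 13 (W(j, p) = -7 + 20 = 13)
X*W(-1, -5) = 4*13 = 52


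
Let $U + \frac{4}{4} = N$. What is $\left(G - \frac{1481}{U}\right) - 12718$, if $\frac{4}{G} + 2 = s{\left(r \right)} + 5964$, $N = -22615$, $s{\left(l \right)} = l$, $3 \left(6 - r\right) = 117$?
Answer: $- \frac{155031918749}{12190024} \approx -12718.0$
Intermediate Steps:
$r = -33$ ($r = 6 - 39 = -33$)
$U = -22616$ ($U = -1 - 22615 = -22616$)
$G = \frac{4}{5929}$ ($G = \frac{4}{-2 + \left(-33 + 5964\right)} = \frac{4}{-2 + 5931} = \frac{4}{5929} \approx 0.00067465$)
$\left(G - \frac{1481}{U}\right) - 12718 = \left(\frac{4}{5929} - \frac{1481}{-22616}\right) - 12718 = \left(\frac{4}{5929} - - \frac{1481}{22616}\right) - 12718 = \left(\frac{4}{5929} + \frac{1481}{22616}\right) - 12718 = \frac{806483}{12190024} - 12718 = - \frac{155031918749}{12190024}$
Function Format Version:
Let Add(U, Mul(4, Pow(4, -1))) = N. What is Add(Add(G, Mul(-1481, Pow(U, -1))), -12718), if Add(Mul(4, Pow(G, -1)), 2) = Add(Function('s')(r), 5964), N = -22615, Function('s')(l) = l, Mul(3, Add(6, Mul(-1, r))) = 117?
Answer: Rational(-155031918749, 12190024) ≈ -12718.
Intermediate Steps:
r = -33 (r = Add(6, Mul(Rational(-1, 3), 117)) = Add(6, -39) = -33)
U = -22616 (U = Add(-1, -22615) = -22616)
G = Rational(4, 5929) (G = Mul(4, Pow(Add(-2, Add(-33, 5964)), -1)) = Mul(4, Pow(Add(-2, 5931), -1)) = Mul(4, Pow(5929, -1)) = Mul(4, Rational(1, 5929)) = Rational(4, 5929) ≈ 0.00067465)
Add(Add(G, Mul(-1481, Pow(U, -1))), -12718) = Add(Add(Rational(4, 5929), Mul(-1481, Pow(-22616, -1))), -12718) = Add(Add(Rational(4, 5929), Mul(-1481, Rational(-1, 22616))), -12718) = Add(Add(Rational(4, 5929), Rational(1481, 22616)), -12718) = Add(Rational(806483, 12190024), -12718) = Rational(-155031918749, 12190024)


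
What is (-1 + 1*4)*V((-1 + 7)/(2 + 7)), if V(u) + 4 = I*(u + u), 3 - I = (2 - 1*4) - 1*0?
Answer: 8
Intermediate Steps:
I = 5 (I = 3 - ((2 - 1*4) - 1*0) = 3 - ((2 - 4) + 0) = 3 - (-2 + 0) = 3 - 1*(-2) = 3 + 2 = 5)
V(u) = -4 + 10*u (V(u) = -4 + 5*(u + u) = -4 + 5*(2*u) = -4 + 10*u)
(-1 + 1*4)*V((-1 + 7)/(2 + 7)) = (-1 + 1*4)*(-4 + 10*((-1 + 7)/(2 + 7))) = (-1 + 4)*(-4 + 10*(6/9)) = 3*(-4 + 10*(6*(1/9))) = 3*(-4 + 10*(2/3)) = 3*(-4 + 20/3) = 3*(8/3) = 8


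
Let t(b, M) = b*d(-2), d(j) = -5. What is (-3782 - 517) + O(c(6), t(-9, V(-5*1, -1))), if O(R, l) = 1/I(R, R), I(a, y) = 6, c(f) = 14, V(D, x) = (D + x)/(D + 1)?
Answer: -25793/6 ≈ -4298.8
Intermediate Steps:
V(D, x) = (D + x)/(1 + D)
t(b, M) = -5*b (t(b, M) = b*(-5) = -5*b)
O(R, l) = ⅙ (O(R, l) = 1/6 = ⅙)
(-3782 - 517) + O(c(6), t(-9, V(-5*1, -1))) = (-3782 - 517) + ⅙ = -4299 + ⅙ = -25793/6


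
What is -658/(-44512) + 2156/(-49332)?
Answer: -7938427/274483248 ≈ -0.028921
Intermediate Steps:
-658/(-44512) + 2156/(-49332) = -658*(-1/44512) + 2156*(-1/49332) = 329/22256 - 539/12333 = -7938427/274483248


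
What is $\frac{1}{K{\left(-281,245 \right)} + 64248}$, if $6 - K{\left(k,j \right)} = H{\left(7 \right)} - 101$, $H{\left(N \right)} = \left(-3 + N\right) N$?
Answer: $\frac{1}{64327} \approx 1.5546 \cdot 10^{-5}$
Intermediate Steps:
$H{\left(N \right)} = N \left(-3 + N\right)$
$K{\left(k,j \right)} = 79$ ($K{\left(k,j \right)} = 6 - \left(7 \left(-3 + 7\right) - 101\right) = 6 - \left(7 \cdot 4 - 101\right) = 6 - \left(28 - 101\right) = 6 - -73 = 6 + 73 = 79$)
$\frac{1}{K{\left(-281,245 \right)} + 64248} = \frac{1}{79 + 64248} = \frac{1}{64327}$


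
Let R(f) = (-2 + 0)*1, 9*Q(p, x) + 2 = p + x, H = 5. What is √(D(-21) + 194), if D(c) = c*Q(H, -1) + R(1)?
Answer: √1686/3 ≈ 13.687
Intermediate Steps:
Q(p, x) = -2/9 + p/9 + x/9 (Q(p, x) = -2/9 + (p + x)/9 = -2/9 + (p/9 + x/9) = -2/9 + p/9 + x/9)
R(f) = -2 (R(f) = -2*1 = -2)
D(c) = -2 + 2*c/9 (D(c) = c*(-2/9 + (⅑)*5 + (⅑)*(-1)) - 2 = c*(-2/9 + 5/9 - ⅑) - 2 = c*(2/9) - 2 = 2*c/9 - 2 = -2 + 2*c/9)
√(D(-21) + 194) = √((-2 + (2/9)*(-21)) + 194) = √((-2 - 14/3) + 194) = √(-20/3 + 194) = √(562/3) = √1686/3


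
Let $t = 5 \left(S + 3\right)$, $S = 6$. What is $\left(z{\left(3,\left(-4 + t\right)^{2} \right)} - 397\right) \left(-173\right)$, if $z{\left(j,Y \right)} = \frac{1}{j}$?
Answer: $\frac{205870}{3} \approx 68623.0$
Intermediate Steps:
$t = 45$ ($t = 5 \left(6 + 3\right) = 5 \cdot 9 = 45$)
$\left(z{\left(3,\left(-4 + t\right)^{2} \right)} - 397\right) \left(-173\right) = \left(\frac{1}{3} - 397\right) \left(-173\right) = \left(- \frac{1190}{3}\right) \left(-173\right) = \frac{205870}{3}$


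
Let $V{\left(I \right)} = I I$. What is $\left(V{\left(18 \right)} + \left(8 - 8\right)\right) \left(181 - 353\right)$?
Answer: $-55728$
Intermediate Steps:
$V{\left(I \right)} = I^{2}$
$\left(V{\left(18 \right)} + \left(8 - 8\right)\right) \left(181 - 353\right) = \left(18^{2} + \left(8 - 8\right)\right) \left(181 - 353\right) = \left(324 + \left(8 - 8\right)\right) \left(-172\right) = \left(324 + 0\right) \left(-172\right) = 324 \left(-172\right) = -55728$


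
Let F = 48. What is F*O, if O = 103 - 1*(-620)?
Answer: 34704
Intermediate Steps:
O = 723 (O = 103 + 620 = 723)
F*O = 48*723 = 34704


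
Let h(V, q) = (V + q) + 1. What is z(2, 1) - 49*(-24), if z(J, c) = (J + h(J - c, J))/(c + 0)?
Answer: 1182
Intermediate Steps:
h(V, q) = 1 + V + q
z(J, c) = (1 - c + 3*J)/c (z(J, c) = (J + (1 + (J - c) + J))/(c + 0) = (J + (1 - c + 2*J))/c = (1 - c + 3*J)/c)
z(2, 1) - 49*(-24) = (1 - 1*1 + 3*2)/1 - 49*(-24) = 1*(1 - 1 + 6) + 1176 = 1*6 + 1176 = 6 + 1176 = 1182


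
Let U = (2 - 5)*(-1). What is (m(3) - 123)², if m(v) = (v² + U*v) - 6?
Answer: 12321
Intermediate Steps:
U = 3 (U = -3*(-1) = 3)
m(v) = -6 + v² + 3*v (m(v) = (v² + 3*v) - 6 = -6 + v² + 3*v)
(m(3) - 123)² = ((-6 + 3² + 3*3) - 123)² = ((-6 + 9 + 9) - 123)² = (12 - 123)² = (-111)² = 12321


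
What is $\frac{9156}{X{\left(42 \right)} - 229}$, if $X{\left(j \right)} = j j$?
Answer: $\frac{9156}{1535} \approx 5.9648$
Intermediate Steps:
$X{\left(j \right)} = j^{2}$
$\frac{9156}{X{\left(42 \right)} - 229} = \frac{9156}{42^{2} - 229} = \frac{9156}{1764 - 229} = \frac{9156}{1535}$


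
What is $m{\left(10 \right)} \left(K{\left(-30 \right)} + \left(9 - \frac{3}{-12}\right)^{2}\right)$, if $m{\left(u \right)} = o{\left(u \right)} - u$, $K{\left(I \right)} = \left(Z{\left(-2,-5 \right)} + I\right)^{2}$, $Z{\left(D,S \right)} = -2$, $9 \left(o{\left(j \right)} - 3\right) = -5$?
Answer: $- \frac{301801}{36} \approx -8383.4$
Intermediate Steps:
$o{\left(j \right)} = \frac{22}{9}$ ($o{\left(j \right)} = 3 + \frac{1}{9} \left(-5\right) = 3 - \frac{5}{9} = \frac{22}{9}$)
$K{\left(I \right)} = \left(-2 + I\right)^{2}$
$m{\left(u \right)} = \frac{22}{9} - u$
$m{\left(10 \right)} \left(K{\left(-30 \right)} + \left(9 - \frac{3}{-12}\right)^{2}\right) = \left(\frac{22}{9} - 10\right) \left(\left(-2 - 30\right)^{2} + \left(9 - \frac{3}{-12}\right)^{2}\right) = \left(\frac{22}{9} - 10\right) \left(\left(-32\right)^{2} + \left(9 - - \frac{1}{4}\right)^{2}\right) = - \frac{68 \left(1024 + \left(9 + \frac{1}{4}\right)^{2}\right)}{9} = - \frac{68 \left(1024 + \left(\frac{37}{4}\right)^{2}\right)}{9} = - \frac{68 \left(1024 + \frac{1369}{16}\right)}{9} = \left(- \frac{68}{9}\right) \frac{17753}{16} = - \frac{301801}{36}$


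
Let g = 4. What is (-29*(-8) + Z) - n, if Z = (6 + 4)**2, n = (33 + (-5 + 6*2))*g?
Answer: 172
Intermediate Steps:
n = 160 (n = (33 + (-5 + 6*2))*4 = (33 + (-5 + 12))*4 = (33 + 7)*4 = 40*4 = 160)
Z = 100 (Z = 10**2 = 100)
(-29*(-8) + Z) - n = (-29*(-8) + 100) - 1*160 = (232 + 100) - 160 = 332 - 160 = 172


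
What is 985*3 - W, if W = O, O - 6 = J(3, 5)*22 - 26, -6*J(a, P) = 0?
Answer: 2975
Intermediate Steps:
J(a, P) = 0 (J(a, P) = -⅙*0 = 0)
O = -20 (O = 6 + (0*22 - 26) = 6 + (0 - 26) = 6 - 26 = -20)
W = -20
985*3 - W = 985*3 - 1*(-20) = 2955 + 20 = 2975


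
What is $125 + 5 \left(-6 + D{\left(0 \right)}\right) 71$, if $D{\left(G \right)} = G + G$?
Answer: $-2005$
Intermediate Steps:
$D{\left(G \right)} = 2 G$
$125 + 5 \left(-6 + D{\left(0 \right)}\right) 71 = 125 + 5 \left(-6 + 2 \cdot 0\right) 71 = 125 + 5 \left(-6 + 0\right) 71 = 125 + 5 \left(-6\right) 71 = 125 - 2130 = -2005$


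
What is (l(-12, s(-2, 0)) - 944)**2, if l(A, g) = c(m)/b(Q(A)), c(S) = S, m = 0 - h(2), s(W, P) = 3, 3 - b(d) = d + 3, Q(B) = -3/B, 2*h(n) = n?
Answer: 883600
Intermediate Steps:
h(n) = n/2
b(d) = -d (b(d) = 3 - (d + 3) = 3 - (3 + d) = 3 + (-3 - d) = -d)
m = -1 (m = 0 - 2/2 = 0 - 1*1 = 0 - 1 = -1)
l(A, g) = -A/3 (l(A, g) = -1/((-(-3)/A)) = -1/(3/A) = -A/3)
(l(-12, s(-2, 0)) - 944)**2 = (-1/3*(-12) - 944)**2 = (4 - 944)**2 = (-940)**2 = 883600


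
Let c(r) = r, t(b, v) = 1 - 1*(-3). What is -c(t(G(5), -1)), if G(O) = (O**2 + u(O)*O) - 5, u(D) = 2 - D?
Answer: -4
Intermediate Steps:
G(O) = -5 + O**2 + O*(2 - O) (G(O) = (O**2 + (2 - O)*O) - 5 = (O**2 + O*(2 - O)) - 5 = -5 + O**2 + O*(2 - O))
t(b, v) = 4 (t(b, v) = 1 + 3 = 4)
-c(t(G(5), -1)) = -1*4 = -4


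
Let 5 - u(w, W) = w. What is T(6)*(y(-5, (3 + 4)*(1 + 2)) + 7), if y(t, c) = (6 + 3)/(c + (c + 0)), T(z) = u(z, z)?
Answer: -101/14 ≈ -7.2143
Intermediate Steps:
u(w, W) = 5 - w
T(z) = 5 - z
y(t, c) = 9/(2*c) (y(t, c) = 9/(c + c) = 9/(2*c))
T(6)*(y(-5, (3 + 4)*(1 + 2)) + 7) = (5 - 1*6)*(9/(2*(((3 + 4)*(1 + 2)))) + 7) = (5 - 6)*(9/(2*((7*3))) + 7) = -((9/2)/21 + 7) = -((9/2)*(1/21) + 7) = -(3/14 + 7) = -1*101/14 = -101/14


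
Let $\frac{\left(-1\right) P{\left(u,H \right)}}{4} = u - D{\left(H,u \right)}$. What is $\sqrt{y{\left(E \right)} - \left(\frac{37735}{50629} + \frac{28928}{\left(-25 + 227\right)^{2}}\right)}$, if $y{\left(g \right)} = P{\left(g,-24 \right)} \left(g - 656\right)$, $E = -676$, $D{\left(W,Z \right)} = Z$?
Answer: $\frac{11 i \sqrt{314269543587}}{5113529} \approx 1.2059 i$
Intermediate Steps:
$P{\left(u,H \right)} = 0$ ($P{\left(u,H \right)} = - 4 \left(u - u\right) = \left(-4\right) 0 = 0$)
$y{\left(g \right)} = 0$ ($y{\left(g \right)} = 0 \left(g - 656\right) = 0 \left(-656 + g\right) = 0$)
$\sqrt{y{\left(E \right)} - \left(\frac{37735}{50629} + \frac{28928}{\left(-25 + 227\right)^{2}}\right)} = \sqrt{0 - \left(\frac{37735}{50629} + \frac{28928}{\left(-25 + 227\right)^{2}}\right)} = \sqrt{0 - \left(\frac{37735}{50629} + \frac{28928}{202^{2}}\right)} = \sqrt{0 - \left(\frac{37735}{50629} + \frac{28928}{40804}\right)} = \sqrt{0 - \frac{751083663}{516466429}} = \sqrt{- \frac{751083663}{516466429}} = \frac{11 i \sqrt{314269543587}}{5113529}$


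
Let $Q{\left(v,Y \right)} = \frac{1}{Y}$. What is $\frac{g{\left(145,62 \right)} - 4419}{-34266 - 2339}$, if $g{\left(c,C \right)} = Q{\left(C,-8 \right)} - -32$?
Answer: $\frac{35097}{292840} \approx 0.11985$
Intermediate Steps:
$g{\left(c,C \right)} = \frac{255}{8}$ ($g{\left(c,C \right)} = \frac{1}{-8} - -32 = - \frac{1}{8} + 32 = \frac{255}{8}$)
$\frac{g{\left(145,62 \right)} - 4419}{-34266 - 2339} = \frac{\frac{255}{8} - 4419}{-34266 - 2339} = - \frac{35097}{8 \left(-36605\right)} = \left(- \frac{35097}{8}\right) \left(- \frac{1}{36605}\right) = \frac{35097}{292840}$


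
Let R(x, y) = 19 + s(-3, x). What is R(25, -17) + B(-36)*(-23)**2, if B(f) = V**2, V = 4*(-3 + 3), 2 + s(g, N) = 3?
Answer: 20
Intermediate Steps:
s(g, N) = 1 (s(g, N) = -2 + 3 = 1)
R(x, y) = 20 (R(x, y) = 19 + 1 = 20)
V = 0 (V = 4*0 = 0)
B(f) = 0 (B(f) = 0**2 = 0)
R(25, -17) + B(-36)*(-23)**2 = 20 + 0*(-23)**2 = 20 + 0*529 = 20 + 0 = 20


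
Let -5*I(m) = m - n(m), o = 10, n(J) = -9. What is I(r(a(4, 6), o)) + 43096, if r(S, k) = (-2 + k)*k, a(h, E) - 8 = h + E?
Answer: 215391/5 ≈ 43078.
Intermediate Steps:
a(h, E) = 8 + E + h (a(h, E) = 8 + (h + E) = 8 + (E + h) = 8 + E + h)
r(S, k) = k*(-2 + k)
I(m) = -9/5 - m/5 (I(m) = -(m - 1*(-9))/5 = -(m + 9)/5 = -(9 + m)/5 = -9/5 - m/5)
I(r(a(4, 6), o)) + 43096 = (-9/5 - 2*(-2 + 10)) + 43096 = (-9/5 - 2*8) + 43096 = (-9/5 - 1/5*80) + 43096 = (-9/5 - 16) + 43096 = -89/5 + 43096 = 215391/5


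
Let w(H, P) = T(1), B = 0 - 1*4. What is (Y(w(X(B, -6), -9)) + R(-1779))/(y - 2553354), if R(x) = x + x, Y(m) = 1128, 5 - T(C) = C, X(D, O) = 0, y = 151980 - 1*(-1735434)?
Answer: 81/22198 ≈ 0.0036490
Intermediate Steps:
B = -4 (B = 0 - 4 = -4)
y = 1887414 (y = 151980 + 1735434 = 1887414)
T(C) = 5 - C
w(H, P) = 4 (w(H, P) = 5 - 1*1 = 5 - 1 = 4)
R(x) = 2*x
(Y(w(X(B, -6), -9)) + R(-1779))/(y - 2553354) = (1128 + 2*(-1779))/(1887414 - 2553354) = (1128 - 3558)/(-665940) = -2430*(-1/665940) = 81/22198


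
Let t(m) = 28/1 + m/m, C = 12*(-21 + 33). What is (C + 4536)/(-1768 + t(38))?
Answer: -4680/1739 ≈ -2.6912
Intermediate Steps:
C = 144 (C = 12*12 = 144)
t(m) = 29 (t(m) = 28*1 + 1 = 28 + 1 = 29)
(C + 4536)/(-1768 + t(38)) = (144 + 4536)/(-1768 + 29) = 4680/(-1739) = 4680*(-1/1739) = -4680/1739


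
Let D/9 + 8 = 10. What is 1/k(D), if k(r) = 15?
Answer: 1/15 ≈ 0.066667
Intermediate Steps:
D = 18 (D = -72 + 9*10 = -72 + 90 = 18)
1/k(D) = 1/15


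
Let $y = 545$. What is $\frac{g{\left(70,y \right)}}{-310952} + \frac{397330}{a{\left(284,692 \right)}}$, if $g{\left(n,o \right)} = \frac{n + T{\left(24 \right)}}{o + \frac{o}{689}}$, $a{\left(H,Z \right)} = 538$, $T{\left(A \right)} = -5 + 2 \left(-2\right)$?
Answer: $\frac{23230593686728199}{31455111392400} \approx 738.53$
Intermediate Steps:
$T{\left(A \right)} = -9$ ($T{\left(A \right)} = -5 - 4 = -9$)
$g{\left(n,o \right)} = \frac{689 \left(-9 + n\right)}{690 o}$ ($g{\left(n,o \right)} = \frac{n - 9}{o + \frac{o}{689}} = \frac{-9 + n}{o + o \frac{1}{689}} = \frac{-9 + n}{o + \frac{o}{689}} = \frac{-9 + n}{\frac{690}{689} o} = \left(-9 + n\right) \frac{689}{690 o} = \frac{689 \left(-9 + n\right)}{690 o}$)
$\frac{g{\left(70,y \right)}}{-310952} + \frac{397330}{a{\left(284,692 \right)}} = \frac{\frac{689}{690} \cdot \frac{1}{545} \left(-9 + 70\right)}{-310952} + \frac{397330}{538} = \frac{689}{690} \cdot \frac{1}{545} \cdot 61 \left(- \frac{1}{310952}\right) + 397330 \cdot \frac{1}{538} = \frac{42029}{376050} \left(- \frac{1}{310952}\right) + \frac{198665}{269} = - \frac{42029}{116933499600} + \frac{198665}{269} = \frac{23230593686728199}{31455111392400}$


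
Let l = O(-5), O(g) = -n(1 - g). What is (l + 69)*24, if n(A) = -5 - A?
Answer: 1920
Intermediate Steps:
O(g) = 6 - g (O(g) = -(-5 - (1 - g)) = -(-5 + (-1 + g)) = -(-6 + g) = 6 - g)
l = 11 (l = 6 - 1*(-5) = 6 + 5 = 11)
(l + 69)*24 = (11 + 69)*24 = 80*24 = 1920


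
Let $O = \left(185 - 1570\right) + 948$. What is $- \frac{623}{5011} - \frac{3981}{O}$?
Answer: $\frac{19676540}{2189807} \approx 8.9855$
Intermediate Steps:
$O = -437$ ($O = -1385 + 948 = -437$)
$- \frac{623}{5011} - \frac{3981}{O} = - \frac{623}{5011} - \frac{3981}{-437} = \left(-623\right) \frac{1}{5011} - - \frac{3981}{437} = - \frac{623}{5011} + \frac{3981}{437} = \frac{19676540}{2189807}$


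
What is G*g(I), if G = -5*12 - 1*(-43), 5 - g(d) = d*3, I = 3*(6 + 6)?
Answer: 1751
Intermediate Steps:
I = 36 (I = 3*12 = 36)
g(d) = 5 - 3*d (g(d) = 5 - d*3 = 5 - 3*d)
G = -17 (G = -60 + 43 = -17)
G*g(I) = -17*(5 - 3*36) = -17*(5 - 108) = -17*(-103) = 1751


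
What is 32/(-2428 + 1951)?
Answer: -32/477 ≈ -0.067086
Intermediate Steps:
32/(-2428 + 1951) = 32/(-477) = 32*(-1/477) = -32/477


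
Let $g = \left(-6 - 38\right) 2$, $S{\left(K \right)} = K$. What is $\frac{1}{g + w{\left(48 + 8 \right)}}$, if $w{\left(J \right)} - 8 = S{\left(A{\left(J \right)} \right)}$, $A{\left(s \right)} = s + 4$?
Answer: $- \frac{1}{20} \approx -0.05$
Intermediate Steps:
$A{\left(s \right)} = 4 + s$
$g = -88$ ($g = \left(-44\right) 2 = -88$)
$w{\left(J \right)} = 12 + J$ ($w{\left(J \right)} = 8 + \left(4 + J\right) = 12 + J$)
$\frac{1}{g + w{\left(48 + 8 \right)}} = \frac{1}{-88 + \left(12 + \left(48 + 8\right)\right)} = \frac{1}{-88 + \left(12 + 56\right)} = \frac{1}{-88 + 68} = \frac{1}{-20} = - \frac{1}{20}$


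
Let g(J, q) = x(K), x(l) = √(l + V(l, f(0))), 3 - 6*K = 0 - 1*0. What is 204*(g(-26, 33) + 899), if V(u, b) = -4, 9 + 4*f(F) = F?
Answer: 183396 + 102*I*√14 ≈ 1.834e+5 + 381.65*I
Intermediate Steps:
f(F) = -9/4 + F/4
K = ½ (K = ½ - (0 - 1*0)/6 = ½ - (0 + 0)/6 = ½ - ⅙*0 = ½ + 0 = ½ ≈ 0.50000)
x(l) = √(-4 + l) (x(l) = √(l - 4) = √(-4 + l))
g(J, q) = I*√14/2 (g(J, q) = √(-4 + ½) = √(-7/2) = I*√14/2)
204*(g(-26, 33) + 899) = 204*(I*√14/2 + 899) = 204*(899 + I*√14/2) = 183396 + 102*I*√14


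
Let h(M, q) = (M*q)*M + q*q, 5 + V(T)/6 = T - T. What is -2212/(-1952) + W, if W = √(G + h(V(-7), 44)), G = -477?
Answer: 553/488 + √41059 ≈ 203.76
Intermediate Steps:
V(T) = -30 (V(T) = -30 + 6*(T - T) = -30 + 6*0 = -30 + 0 = -30)
h(M, q) = q² + q*M² (h(M, q) = q*M² + q² = q² + q*M²)
W = √41059 (W = √(-477 + 44*(44 + (-30)²)) = √(-477 + 44*(44 + 900)) = √(-477 + 44*944) = √(-477 + 41536) = √41059 ≈ 202.63)
-2212/(-1952) + W = -2212/(-1952) + √41059 = -2212*(-1/1952) + √41059 = 553/488 + √41059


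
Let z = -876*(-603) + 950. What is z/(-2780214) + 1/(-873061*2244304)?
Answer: -518439468780492523/2723795526745676208 ≈ -0.19034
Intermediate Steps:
z = 529178 (z = 528228 + 950 = 529178)
z/(-2780214) + 1/(-873061*2244304) = 529178/(-2780214) + 1/(-873061*2244304) = 529178*(-1/2780214) - 1/873061*1/2244304 = -264589/1390107 - 1/1959414294544 = -518439468780492523/2723795526745676208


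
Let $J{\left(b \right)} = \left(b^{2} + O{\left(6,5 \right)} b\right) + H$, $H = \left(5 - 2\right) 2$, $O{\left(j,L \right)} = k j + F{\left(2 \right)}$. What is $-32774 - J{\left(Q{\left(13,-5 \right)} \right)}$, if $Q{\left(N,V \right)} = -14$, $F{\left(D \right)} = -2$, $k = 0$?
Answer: $-33004$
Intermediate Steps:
$O{\left(j,L \right)} = -2$ ($O{\left(j,L \right)} = 0 j - 2 = 0 - 2 = -2$)
$H = 6$ ($H = 3 \cdot 2 = 6$)
$J{\left(b \right)} = 6 + b^{2} - 2 b$ ($J{\left(b \right)} = \left(b^{2} - 2 b\right) + 6 = 6 + b^{2} - 2 b$)
$-32774 - J{\left(Q{\left(13,-5 \right)} \right)} = -32774 - \left(6 + \left(-14\right)^{2} - -28\right) = -32774 - \left(6 + 196 + 28\right) = -32774 - 230 = -33004$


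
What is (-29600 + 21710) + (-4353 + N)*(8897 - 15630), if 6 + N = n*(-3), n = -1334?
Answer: 2395791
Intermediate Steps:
N = 3996 (N = -6 - 1334*(-3) = -6 + 4002 = 3996)
(-29600 + 21710) + (-4353 + N)*(8897 - 15630) = (-29600 + 21710) + (-4353 + 3996)*(8897 - 15630) = -7890 - 357*(-6733) = -7890 + 2403681 = 2395791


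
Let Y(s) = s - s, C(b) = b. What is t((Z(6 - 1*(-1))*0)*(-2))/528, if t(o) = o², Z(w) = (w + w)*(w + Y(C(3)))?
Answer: 0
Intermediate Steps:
Y(s) = 0
Z(w) = 2*w² (Z(w) = (w + w)*(w + 0) = (2*w)*w = 2*w²)
t((Z(6 - 1*(-1))*0)*(-2))/528 = (((2*(6 - 1*(-1))²)*0)*(-2))²/528 = (((2*(6 + 1)²)*0)*(-2))²*(1/528) = (((2*7²)*0)*(-2))²*(1/528) = (((2*49)*0)*(-2))²*(1/528) = ((98*0)*(-2))²*(1/528) = (0*(-2))²*(1/528) = 0²*(1/528) = 0*(1/528) = 0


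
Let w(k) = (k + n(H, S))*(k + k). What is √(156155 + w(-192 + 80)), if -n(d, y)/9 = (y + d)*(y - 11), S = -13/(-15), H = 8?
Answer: 3*√299/5 ≈ 10.375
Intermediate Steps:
S = 13/15 (S = -13*(-1/15) = 13/15 ≈ 0.86667)
n(d, y) = -9*(-11 + y)*(d + y) (n(d, y) = -9*(y + d)*(y - 11) = -9*(d + y)*(-11 + y) = -9*(-11 + y)*(d + y))
w(k) = 2*k*(20216/25 + k) (w(k) = (k + (-9*(13/15)² + 99*8 + 99*(13/15) - 9*8*13/15))*(k + k) = (k + (-9*169/225 + 792 + 429/5 - 312/5))*(2*k) = (k + (-169/25 + 792 + 429/5 - 312/5))*(2*k) = (k + 20216/25)*(2*k) = (20216/25 + k)*(2*k) = 2*k*(20216/25 + k))
√(156155 + w(-192 + 80)) = √(156155 + 2*(-192 + 80)*(20216 + 25*(-192 + 80))/25) = √(156155 + (2/25)*(-112)*(20216 + 25*(-112))) = √(156155 + (2/25)*(-112)*(20216 - 2800)) = √(156155 + (2/25)*(-112)*17416) = √(156155 - 3901184/25) = √(2691/25) = 3*√299/5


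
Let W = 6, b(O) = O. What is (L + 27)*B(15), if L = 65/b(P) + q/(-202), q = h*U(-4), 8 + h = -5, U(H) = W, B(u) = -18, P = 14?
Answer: -407601/707 ≈ -576.52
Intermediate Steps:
U(H) = 6
h = -13 (h = -8 - 5 = -13)
q = -78 (q = -13*6 = -78)
L = 7111/1414 (L = 65/14 - 78/(-202) = 65*(1/14) - 78*(-1/202) = 65/14 + 39/101 = 7111/1414 ≈ 5.0290)
(L + 27)*B(15) = (7111/1414 + 27)*(-18) = (45289/1414)*(-18) = -407601/707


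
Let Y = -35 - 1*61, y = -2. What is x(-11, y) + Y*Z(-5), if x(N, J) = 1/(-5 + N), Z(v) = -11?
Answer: 16895/16 ≈ 1055.9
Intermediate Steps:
Y = -96 (Y = -35 - 61 = -96)
x(-11, y) + Y*Z(-5) = 1/(-5 - 11) - 96*(-11) = 1/(-16) + 1056 = -1/16 + 1056 = 16895/16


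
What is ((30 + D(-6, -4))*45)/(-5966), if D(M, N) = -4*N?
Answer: -1035/2983 ≈ -0.34697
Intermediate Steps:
((30 + D(-6, -4))*45)/(-5966) = ((30 - 4*(-4))*45)/(-5966) = ((30 + 16)*45)*(-1/5966) = (46*45)*(-1/5966) = 2070*(-1/5966) = -1035/2983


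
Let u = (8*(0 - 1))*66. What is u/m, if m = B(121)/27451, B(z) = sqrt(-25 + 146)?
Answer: -1317648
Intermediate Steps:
B(z) = 11 (B(z) = sqrt(121) = 11)
u = -528 (u = (8*(-1))*66 = -8*66 = -528)
m = 11/27451 ≈ 0.00040071
u/m = -528/11/27451 = -528*27451/11 = -1317648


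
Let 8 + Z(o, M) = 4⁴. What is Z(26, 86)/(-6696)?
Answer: -1/27 ≈ -0.037037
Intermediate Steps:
Z(o, M) = 248 (Z(o, M) = -8 + 4⁴ = -8 + 256 = 248)
Z(26, 86)/(-6696) = 248/(-6696) = 248*(-1/6696) = -1/27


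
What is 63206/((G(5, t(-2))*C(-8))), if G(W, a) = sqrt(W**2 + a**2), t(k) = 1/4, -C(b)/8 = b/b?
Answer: -31603*sqrt(401)/401 ≈ -1578.2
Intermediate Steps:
C(b) = -8 (C(b) = -8*b/b = -8*1 = -8)
t(k) = 1/4
63206/((G(5, t(-2))*C(-8))) = 63206/((sqrt(5**2 + (1/4)**2)*(-8))) = 63206/((sqrt(25 + 1/16)*(-8))) = 63206/((sqrt(401/16)*(-8))) = 63206/(((sqrt(401)/4)*(-8))) = 63206/((-2*sqrt(401))) = 63206*(-sqrt(401)/802) = -31603*sqrt(401)/401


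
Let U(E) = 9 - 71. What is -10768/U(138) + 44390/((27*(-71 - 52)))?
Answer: 16504174/102951 ≈ 160.31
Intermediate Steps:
U(E) = -62
-10768/U(138) + 44390/((27*(-71 - 52))) = -10768/(-62) + 44390/((27*(-71 - 52))) = -10768*(-1/62) + 44390/((27*(-123))) = 5384/31 + 44390/(-3321) = 5384/31 + 44390*(-1/3321) = 5384/31 - 44390/3321 = 16504174/102951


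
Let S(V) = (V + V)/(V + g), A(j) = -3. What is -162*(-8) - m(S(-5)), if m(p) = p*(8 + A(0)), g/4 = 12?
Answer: 55778/43 ≈ 1297.2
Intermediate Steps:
g = 48 (g = 4*12 = 48)
S(V) = 2*V/(48 + V) (S(V) = (V + V)/(V + 48) = (2*V)/(48 + V) = 2*V/(48 + V))
m(p) = 5*p (m(p) = p*(8 - 3) = p*5 = 5*p)
-162*(-8) - m(S(-5)) = -162*(-8) - 5*2*(-5)/(48 - 5) = 1296 - 5*2*(-5)/43 = 1296 - 5*2*(-5)*(1/43) = 1296 - 5*(-10)/43 = 1296 - 1*(-50/43) = 1296 + 50/43 = 55778/43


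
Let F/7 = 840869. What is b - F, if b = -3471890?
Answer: -9357973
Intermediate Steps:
F = 5886083 (F = 7*840869 = 5886083)
b - F = -3471890 - 1*5886083 = -3471890 - 5886083 = -9357973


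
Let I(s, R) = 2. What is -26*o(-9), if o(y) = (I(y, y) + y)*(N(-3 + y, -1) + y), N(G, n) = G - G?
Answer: -1638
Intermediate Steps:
N(G, n) = 0
o(y) = y*(2 + y) (o(y) = (2 + y)*(0 + y) = (2 + y)*y = y*(2 + y))
-26*o(-9) = -(-234)*(2 - 9) = -(-234)*(-7) = -26*63 = -1638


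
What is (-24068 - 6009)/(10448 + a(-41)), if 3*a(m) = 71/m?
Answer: -3699471/1285033 ≈ -2.8789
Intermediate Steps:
a(m) = 71/(3*m) (a(m) = (71/m)/3 = 71/(3*m))
(-24068 - 6009)/(10448 + a(-41)) = (-24068 - 6009)/(10448 + (71/3)/(-41)) = -30077/(10448 + (71/3)*(-1/41)) = -30077/(10448 - 71/123) = -30077/1285033/123 = -30077*123/1285033 = -3699471/1285033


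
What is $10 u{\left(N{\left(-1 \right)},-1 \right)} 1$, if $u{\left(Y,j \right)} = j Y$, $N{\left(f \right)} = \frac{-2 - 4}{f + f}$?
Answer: $-30$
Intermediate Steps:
$N{\left(f \right)} = - \frac{3}{f}$ ($N{\left(f \right)} = - \frac{6}{2 f} = - 6 \frac{1}{2 f} = - \frac{3}{f}$)
$u{\left(Y,j \right)} = Y j$
$10 u{\left(N{\left(-1 \right)},-1 \right)} 1 = 10 - \frac{3}{-1} \left(-1\right) 1 = 10 \left(-3\right) \left(-1\right) \left(-1\right) 1 = 10 \cdot 3 \left(-1\right) 1 = 10 \left(-3\right) 1 = \left(-30\right) 1 = -30$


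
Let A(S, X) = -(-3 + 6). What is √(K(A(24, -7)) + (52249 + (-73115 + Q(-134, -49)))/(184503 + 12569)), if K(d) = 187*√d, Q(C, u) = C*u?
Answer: √(-44033275 + 113477949772*I*√3)/24634 ≈ 12.724 + 12.727*I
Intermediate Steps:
A(S, X) = -3 (A(S, X) = -1*3 = -3)
√(K(A(24, -7)) + (52249 + (-73115 + Q(-134, -49)))/(184503 + 12569)) = √(187*√(-3) + (52249 + (-73115 - 134*(-49)))/(184503 + 12569)) = √(187*(I*√3) + (52249 + (-73115 + 6566))/197072) = √(187*I*√3 + (52249 - 66549)*(1/197072)) = √(187*I*√3 - 14300*1/197072) = √(187*I*√3 - 3575/49268) = √(-3575/49268 + 187*I*√3)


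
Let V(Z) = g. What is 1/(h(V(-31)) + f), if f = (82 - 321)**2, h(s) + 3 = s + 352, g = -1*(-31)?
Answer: 1/57501 ≈ 1.7391e-5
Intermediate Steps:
g = 31
V(Z) = 31
h(s) = 349 + s (h(s) = -3 + (s + 352) = -3 + (352 + s) = 349 + s)
f = 57121 (f = (-239)**2 = 57121)
1/(h(V(-31)) + f) = 1/((349 + 31) + 57121) = 1/(380 + 57121) = 1/57501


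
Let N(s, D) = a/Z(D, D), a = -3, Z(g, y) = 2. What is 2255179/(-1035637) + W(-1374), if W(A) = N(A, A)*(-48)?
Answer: 72310685/1035637 ≈ 69.822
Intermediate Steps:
N(s, D) = -3/2
W(A) = 72 (W(A) = -3/2*(-48) = 72)
2255179/(-1035637) + W(-1374) = 2255179/(-1035637) + 72 = 2255179*(-1/1035637) + 72 = -2255179/1035637 + 72 = 72310685/1035637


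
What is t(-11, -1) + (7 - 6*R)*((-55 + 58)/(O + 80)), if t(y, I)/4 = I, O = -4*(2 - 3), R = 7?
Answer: -21/4 ≈ -5.2500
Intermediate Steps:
O = 4 (O = -4*(-1) = 4)
t(y, I) = 4*I
t(-11, -1) + (7 - 6*R)*((-55 + 58)/(O + 80)) = 4*(-1) + (7 - 6*7)*((-55 + 58)/(4 + 80)) = -4 + (7 - 42)*(3/84) = -4 - 105/84 = -4 - 35*1/28 = -4 - 5/4 = -21/4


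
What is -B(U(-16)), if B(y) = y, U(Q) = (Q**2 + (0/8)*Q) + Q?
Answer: -240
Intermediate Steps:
U(Q) = Q + Q**2 (U(Q) = (Q**2 + (0*(1/8))*Q) + Q = (Q**2 + 0*Q) + Q = (Q**2 + 0) + Q = Q**2 + Q = Q + Q**2)
-B(U(-16)) = -(-16)*(1 - 16) = -(-16)*(-15) = -1*240 = -240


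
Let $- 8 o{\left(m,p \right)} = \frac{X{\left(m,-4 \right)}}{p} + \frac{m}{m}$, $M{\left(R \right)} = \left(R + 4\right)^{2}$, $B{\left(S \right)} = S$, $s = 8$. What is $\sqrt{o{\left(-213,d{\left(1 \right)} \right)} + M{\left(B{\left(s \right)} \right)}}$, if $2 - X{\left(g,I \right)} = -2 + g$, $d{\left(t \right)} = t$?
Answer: $\frac{\sqrt{467}}{2} \approx 10.805$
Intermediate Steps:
$X{\left(g,I \right)} = 4 - g$ ($X{\left(g,I \right)} = 2 - \left(-2 + g\right) = 4 - g$)
$M{\left(R \right)} = \left(4 + R\right)^{2}$
$o{\left(m,p \right)} = - \frac{1}{8} - \frac{4 - m}{8 p}$ ($o{\left(m,p \right)} = - \frac{\frac{4 - m}{p} + \frac{m}{m}}{8} = - \frac{\frac{4 - m}{p} + 1}{8} = - \frac{1 + \frac{4 - m}{p}}{8} = - \frac{1}{8} - \frac{4 - m}{8 p}$)
$\sqrt{o{\left(-213,d{\left(1 \right)} \right)} + M{\left(B{\left(s \right)} \right)}} = \sqrt{\frac{-4 - 213 - 1}{8 \cdot 1} + \left(4 + 8\right)^{2}} = \sqrt{\frac{1}{8} \cdot 1 \left(-4 - 213 - 1\right) + 12^{2}} = \sqrt{\frac{1}{8} \cdot 1 \left(-218\right) + 144} = \sqrt{- \frac{109}{4} + 144} = \sqrt{\frac{467}{4}} = \frac{\sqrt{467}}{2}$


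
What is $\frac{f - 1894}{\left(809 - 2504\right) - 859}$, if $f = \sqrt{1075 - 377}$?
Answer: $\frac{947}{1277} - \frac{\sqrt{698}}{2554} \approx 0.73124$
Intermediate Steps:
$f = \sqrt{698} \approx 26.42$
$\frac{f - 1894}{\left(809 - 2504\right) - 859} = \frac{\sqrt{698} - 1894}{\left(809 - 2504\right) - 859} = \frac{-1894 + \sqrt{698}}{-1695 - 859} = \frac{-1894 + \sqrt{698}}{-2554} = \left(-1894 + \sqrt{698}\right) \left(- \frac{1}{2554}\right) = \frac{947}{1277} - \frac{\sqrt{698}}{2554}$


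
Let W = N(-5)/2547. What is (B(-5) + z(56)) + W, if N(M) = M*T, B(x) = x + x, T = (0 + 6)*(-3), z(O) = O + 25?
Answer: 20103/283 ≈ 71.035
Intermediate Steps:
z(O) = 25 + O
T = -18 (T = 6*(-3) = -18)
B(x) = 2*x
N(M) = -18*M (N(M) = M*(-18) = -18*M)
W = 10/283 (W = -18*(-5)/2547 = 90*(1/2547) = 10/283 ≈ 0.035336)
(B(-5) + z(56)) + W = (2*(-5) + (25 + 56)) + 10/283 = (-10 + 81) + 10/283 = 71 + 10/283 = 20103/283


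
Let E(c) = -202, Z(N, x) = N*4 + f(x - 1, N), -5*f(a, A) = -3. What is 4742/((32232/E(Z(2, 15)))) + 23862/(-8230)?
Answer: -1081563163/33158670 ≈ -32.618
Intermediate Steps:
f(a, A) = ⅗ (f(a, A) = -⅕*(-3) = ⅗)
Z(N, x) = ⅗ + 4*N (Z(N, x) = N*4 + ⅗ = 4*N + ⅗ = ⅗ + 4*N)
4742/((32232/E(Z(2, 15)))) + 23862/(-8230) = 4742/((32232/(-202))) + 23862/(-8230) = 4742/((32232*(-1/202))) + 23862*(-1/8230) = 4742/(-16116/101) - 11931/4115 = 4742*(-101/16116) - 11931/4115 = -239471/8058 - 11931/4115 = -1081563163/33158670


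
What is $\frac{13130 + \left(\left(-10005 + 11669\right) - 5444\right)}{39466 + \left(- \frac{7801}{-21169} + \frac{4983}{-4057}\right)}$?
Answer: $\frac{401501309275}{1694685078754} \approx 0.23692$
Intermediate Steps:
$\frac{13130 + \left(\left(-10005 + 11669\right) - 5444\right)}{39466 + \left(- \frac{7801}{-21169} + \frac{4983}{-4057}\right)} = \frac{13130 + \left(1664 - 5444\right)}{39466 + \left(\left(-7801\right) \left(- \frac{1}{21169}\right) + 4983 \left(- \frac{1}{4057}\right)\right)} = \frac{13130 - 3780}{39466 + \left(\frac{7801}{21169} - \frac{4983}{4057}\right)} = \frac{9350}{39466 - \frac{73836470}{85882633}} = \frac{9350}{\frac{3389370157508}{85882633}} = 9350 \cdot \frac{85882633}{3389370157508} = \frac{401501309275}{1694685078754}$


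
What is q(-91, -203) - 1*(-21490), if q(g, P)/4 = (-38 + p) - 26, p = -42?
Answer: 21066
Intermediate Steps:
q(g, P) = -424 (q(g, P) = 4*((-38 - 42) - 26) = 4*(-80 - 26) = 4*(-106) = -424)
q(-91, -203) - 1*(-21490) = -424 - 1*(-21490) = -424 + 21490 = 21066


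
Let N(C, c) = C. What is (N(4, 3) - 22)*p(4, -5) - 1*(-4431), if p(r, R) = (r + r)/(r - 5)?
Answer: 4575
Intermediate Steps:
p(r, R) = 2*r/(-5 + r) (p(r, R) = (2*r)/(-5 + r) = 2*r/(-5 + r))
(N(4, 3) - 22)*p(4, -5) - 1*(-4431) = (4 - 22)*(2*4/(-5 + 4)) - 1*(-4431) = -36*4/(-1) + 4431 = -36*4*(-1) + 4431 = -18*(-8) + 4431 = 144 + 4431 = 4575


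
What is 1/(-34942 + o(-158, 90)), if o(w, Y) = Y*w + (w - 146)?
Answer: -1/49466 ≈ -2.0216e-5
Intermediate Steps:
o(w, Y) = -146 + w + Y*w (o(w, Y) = Y*w + (-146 + w) = -146 + w + Y*w)
1/(-34942 + o(-158, 90)) = 1/(-34942 + (-146 - 158 + 90*(-158))) = 1/(-34942 + (-146 - 158 - 14220)) = 1/(-34942 - 14524) = 1/(-49466) = -1/49466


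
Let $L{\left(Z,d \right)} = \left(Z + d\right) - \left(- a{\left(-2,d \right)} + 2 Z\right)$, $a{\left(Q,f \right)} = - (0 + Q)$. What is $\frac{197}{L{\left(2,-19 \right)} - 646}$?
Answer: $- \frac{197}{665} \approx -0.29624$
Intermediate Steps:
$a{\left(Q,f \right)} = - Q$
$L{\left(Z,d \right)} = 2 + d - Z$ ($L{\left(Z,d \right)} = \left(Z + d\right) - \left(-2 + 2 Z\right) = 2 + d - Z$)
$\frac{197}{L{\left(2,-19 \right)} - 646} = \frac{197}{\left(2 - 19 - 2\right) - 646} = \frac{197}{-19 - 646} = \frac{197}{-665} = 197 \left(- \frac{1}{665}\right) = - \frac{197}{665}$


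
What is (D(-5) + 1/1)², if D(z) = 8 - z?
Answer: 196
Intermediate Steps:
(D(-5) + 1/1)² = ((8 - 1*(-5)) + 1/1)² = ((8 + 5) + 1)² = (13 + 1)² = 14² = 196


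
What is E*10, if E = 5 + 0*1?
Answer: 50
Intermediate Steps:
E = 5 (E = 5 + 0 = 5)
E*10 = 5*10 = 50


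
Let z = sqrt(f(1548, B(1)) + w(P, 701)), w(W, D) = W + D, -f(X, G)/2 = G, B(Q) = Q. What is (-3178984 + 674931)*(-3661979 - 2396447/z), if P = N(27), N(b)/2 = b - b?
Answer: 9169789500887 + 6000830299691*sqrt(699)/699 ≈ 9.3968e+12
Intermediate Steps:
N(b) = 0 (N(b) = 2*(b - b) = 2*0 = 0)
P = 0
f(X, G) = -2*G
w(W, D) = D + W
z = sqrt(699) (z = sqrt(-2*1 + (701 + 0)) = sqrt(-2 + 701) = sqrt(699) ≈ 26.439)
(-3178984 + 674931)*(-3661979 - 2396447/z) = (-3178984 + 674931)*(-3661979 - 2396447*sqrt(699)/699) = -2504053*(-3661979 - 2396447*sqrt(699)/699) = 9169789500887 + 6000830299691*sqrt(699)/699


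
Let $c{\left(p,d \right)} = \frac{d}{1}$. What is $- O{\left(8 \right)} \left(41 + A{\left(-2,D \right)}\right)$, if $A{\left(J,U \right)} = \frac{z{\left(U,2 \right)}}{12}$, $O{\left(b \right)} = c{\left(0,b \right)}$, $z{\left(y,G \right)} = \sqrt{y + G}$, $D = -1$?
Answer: $- \frac{986}{3} \approx -328.67$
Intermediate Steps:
$c{\left(p,d \right)} = d$ ($c{\left(p,d \right)} = d 1 = d$)
$z{\left(y,G \right)} = \sqrt{G + y}$
$O{\left(b \right)} = b$
$A{\left(J,U \right)} = \frac{\sqrt{2 + U}}{12}$
$- O{\left(8 \right)} \left(41 + A{\left(-2,D \right)}\right) = \left(-1\right) 8 \left(41 + \frac{\sqrt{2 - 1}}{12}\right) = - 8 \left(41 + \frac{\sqrt{1}}{12}\right) = - 8 \left(41 + \frac{1}{12} \cdot 1\right) = - 8 \left(41 + \frac{1}{12}\right) = \left(-8\right) \frac{493}{12} = - \frac{986}{3}$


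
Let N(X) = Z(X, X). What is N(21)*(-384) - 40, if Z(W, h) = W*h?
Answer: -169384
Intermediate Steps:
N(X) = X**2 (N(X) = X*X = X**2)
N(21)*(-384) - 40 = 21**2*(-384) - 40 = 441*(-384) - 40 = -169344 - 40 = -169384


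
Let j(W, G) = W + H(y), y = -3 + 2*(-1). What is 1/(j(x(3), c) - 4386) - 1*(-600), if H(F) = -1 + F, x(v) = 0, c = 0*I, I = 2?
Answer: 2635199/4392 ≈ 600.00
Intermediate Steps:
c = 0 (c = 0*2 = 0)
y = -5 (y = -3 - 2 = -5)
j(W, G) = -6 + W (j(W, G) = W + (-1 - 5) = W - 6 = -6 + W)
1/(j(x(3), c) - 4386) - 1*(-600) = 1/((-6 + 0) - 4386) - 1*(-600) = 1/(-6 - 4386) + 600 = 1/(-4392) + 600 = -1/4392 + 600 = 2635199/4392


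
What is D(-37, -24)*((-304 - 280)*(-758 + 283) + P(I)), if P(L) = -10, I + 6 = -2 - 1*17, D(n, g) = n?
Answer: -10263430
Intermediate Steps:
I = -25 (I = -6 + (-2 - 1*17) = -6 + (-2 - 17) = -6 - 19 = -25)
D(-37, -24)*((-304 - 280)*(-758 + 283) + P(I)) = -37*((-304 - 280)*(-758 + 283) - 10) = -37*(-584*(-475) - 10) = -37*(277400 - 10) = -37*277390 = -10263430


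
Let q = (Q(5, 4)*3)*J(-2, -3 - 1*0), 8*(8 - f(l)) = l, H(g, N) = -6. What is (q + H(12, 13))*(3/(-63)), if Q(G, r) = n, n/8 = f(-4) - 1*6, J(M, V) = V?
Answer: 62/7 ≈ 8.8571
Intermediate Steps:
f(l) = 8 - l/8
n = 20 (n = 8*((8 - 1/8*(-4)) - 1*6) = 8*((8 + 1/2) - 6) = 8*(17/2 - 6) = 8*(5/2) = 20)
Q(G, r) = 20
q = -180 (q = (20*3)*(-3 - 1*0) = 60*(-3 + 0) = 60*(-3) = -180)
(q + H(12, 13))*(3/(-63)) = (-180 - 6)*(3/(-63)) = -558*(-1)/63 = -186*(-1/21) = 62/7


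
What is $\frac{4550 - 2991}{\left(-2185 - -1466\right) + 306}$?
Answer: $- \frac{1559}{413} \approx -3.7748$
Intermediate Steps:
$\frac{4550 - 2991}{\left(-2185 - -1466\right) + 306} = \frac{1559}{\left(-2185 + 1466\right) + 306} = \frac{1559}{-719 + 306} = \frac{1559}{-413} = 1559 \left(- \frac{1}{413}\right) = - \frac{1559}{413}$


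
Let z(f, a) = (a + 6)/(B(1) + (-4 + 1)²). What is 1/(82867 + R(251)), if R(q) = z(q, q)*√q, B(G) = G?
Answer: 8286700/686677390601 - 2570*√251/686677390601 ≈ 1.2009e-5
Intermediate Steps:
z(f, a) = ⅗ + a/10 (z(f, a) = (a + 6)/(1 + (-4 + 1)²) = (6 + a)/(1 + (-3)²) = (6 + a)/(1 + 9) = (6 + a)/10 = (6 + a)*(⅒) = ⅗ + a/10)
R(q) = √q*(⅗ + q/10) (R(q) = (⅗ + q/10)*√q = √q*(⅗ + q/10))
1/(82867 + R(251)) = 1/(82867 + √251*(6 + 251)/10) = 1/(82867 + (⅒)*√251*257) = 1/(82867 + 257*√251/10)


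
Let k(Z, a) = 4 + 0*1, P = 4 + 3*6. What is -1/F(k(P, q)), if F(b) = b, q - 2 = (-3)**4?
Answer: -1/4 ≈ -0.25000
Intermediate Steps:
q = 83 (q = 2 + (-3)**4 = 2 + 81 = 83)
P = 22 (P = 4 + 18 = 22)
k(Z, a) = 4 (k(Z, a) = 4 + 0 = 4)
-1/F(k(P, q)) = -1/4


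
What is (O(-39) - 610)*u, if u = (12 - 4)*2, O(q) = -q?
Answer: -9136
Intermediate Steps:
u = 16 (u = 8*2 = 16)
(O(-39) - 610)*u = (-1*(-39) - 610)*16 = (39 - 610)*16 = -571*16 = -9136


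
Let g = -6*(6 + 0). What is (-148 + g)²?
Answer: 33856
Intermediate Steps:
g = -36 (g = -6*6 = -36)
(-148 + g)² = (-148 - 36)² = (-184)² = 33856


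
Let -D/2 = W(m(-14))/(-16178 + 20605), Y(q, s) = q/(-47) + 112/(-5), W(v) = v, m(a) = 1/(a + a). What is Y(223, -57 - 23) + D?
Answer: -395357427/14564830 ≈ -27.145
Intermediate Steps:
m(a) = 1/(2*a)
Y(q, s) = -112/5 - q/47 (Y(q, s) = q*(-1/47) + 112*(-1/5) = -q/47 - 112/5 = -112/5 - q/47)
D = 1/61978 (D = -2*(1/2)/(-14)/(-16178 + 20605) = -2*(1/2)*(-1/14)/4427 = -(-1)/(14*4427) = -2*(-1/123956) = 1/61978 ≈ 1.6135e-5)
Y(223, -57 - 23) + D = (-112/5 - 1/47*223) + 1/61978 = (-112/5 - 223/47) + 1/61978 = -6379/235 + 1/61978 = -395357427/14564830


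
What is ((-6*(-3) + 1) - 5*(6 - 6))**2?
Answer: 361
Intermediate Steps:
((-6*(-3) + 1) - 5*(6 - 6))**2 = ((18 + 1) - 5*0)**2 = (19 + 0)**2 = 19**2 = 361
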